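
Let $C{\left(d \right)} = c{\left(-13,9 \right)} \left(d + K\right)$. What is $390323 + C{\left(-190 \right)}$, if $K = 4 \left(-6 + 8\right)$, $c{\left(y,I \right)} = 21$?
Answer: $386501$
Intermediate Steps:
$K = 8$ ($K = 4 \cdot 2 = 8$)
$C{\left(d \right)} = 168 + 21 d$ ($C{\left(d \right)} = 21 \left(d + 8\right) = 21 \left(8 + d\right) = 168 + 21 d$)
$390323 + C{\left(-190 \right)} = 390323 + \left(168 + 21 \left(-190\right)\right) = 390323 + \left(168 - 3990\right) = 390323 - 3822 = 386501$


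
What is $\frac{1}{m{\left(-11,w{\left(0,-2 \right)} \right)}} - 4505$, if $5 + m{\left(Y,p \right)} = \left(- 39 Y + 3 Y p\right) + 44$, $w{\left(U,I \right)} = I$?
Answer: $- \frac{2405669}{534} \approx -4505.0$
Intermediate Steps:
$m{\left(Y,p \right)} = 39 - 39 Y + 3 Y p$ ($m{\left(Y,p \right)} = -5 - \left(-44 + 39 Y - 3 Y p\right) = -5 + \left(\left(- 39 Y + 3 Y p\right) + 44\right) = -5 + \left(44 - 39 Y + 3 Y p\right) = 39 - 39 Y + 3 Y p$)
$\frac{1}{m{\left(-11,w{\left(0,-2 \right)} \right)}} - 4505 = \frac{1}{39 - -429 + 3 \left(-11\right) \left(-2\right)} - 4505 = \frac{1}{39 + 429 + 66} - 4505 = \frac{1}{534} - 4505 = - \frac{2405669}{534}$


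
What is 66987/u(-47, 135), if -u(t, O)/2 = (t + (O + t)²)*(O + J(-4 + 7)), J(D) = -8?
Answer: -66987/1955038 ≈ -0.034264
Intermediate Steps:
u(t, O) = -2*(-8 + O)*(t + (O + t)²) (u(t, O) = -2*(t + (O + t)²)*(O - 8) = -2*(t + (O + t)²)*(-8 + O) = -2*(-8 + O)*(t + (O + t)²))
66987/u(-47, 135) = 66987/(16*(-47) + 16*(135 - 47)² - 2*135*(-47) - 2*135*(135 - 47)²) = 66987/(-752 + 16*88² + 12690 - 2*135*88²) = 66987/(-752 + 16*7744 + 12690 - 2*135*7744) = 66987/(-752 + 123904 + 12690 - 2090880) = 66987/(-1955038) = 66987*(-1/1955038) = -66987/1955038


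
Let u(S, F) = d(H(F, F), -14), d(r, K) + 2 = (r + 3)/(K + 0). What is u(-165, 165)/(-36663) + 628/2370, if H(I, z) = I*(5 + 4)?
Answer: 27161168/101373195 ≈ 0.26793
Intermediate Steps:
H(I, z) = 9*I (H(I, z) = I*9 = 9*I)
d(r, K) = -2 + (3 + r)/K (d(r, K) = -2 + (r + 3)/(K + 0) = -2 + (3 + r)/K)
u(S, F) = -31/14 - 9*F/14 (u(S, F) = (3 + 9*F - 2*(-14))/(-14) = -(3 + 9*F + 28)/14 = -(31 + 9*F)/14 = -31/14 - 9*F/14)
u(-165, 165)/(-36663) + 628/2370 = (-31/14 - 9/14*165)/(-36663) + 628/2370 = (-31/14 - 1485/14)*(-1/36663) + 628*(1/2370) = -758/7*(-1/36663) + 314/1185 = 758/256641 + 314/1185 = 27161168/101373195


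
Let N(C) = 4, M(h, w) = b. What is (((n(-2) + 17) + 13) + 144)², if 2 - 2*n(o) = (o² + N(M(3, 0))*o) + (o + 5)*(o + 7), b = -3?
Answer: 114921/4 ≈ 28730.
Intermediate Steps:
M(h, w) = -3
n(o) = 1 - 2*o - o²/2 - (5 + o)*(7 + o)/2 (n(o) = 1 - ((o² + 4*o) + (o + 5)*(o + 7))/2 = 1 - ((o² + 4*o) + (5 + o)*(7 + o))/2 = 1 - (o² + 4*o + (5 + o)*(7 + o))/2 = 1 + (-2*o - o²/2 - (5 + o)*(7 + o)/2) = 1 - 2*o - o²/2 - (5 + o)*(7 + o)/2)
(((n(-2) + 17) + 13) + 144)² = ((((-33/2 - 1*(-2)² - 8*(-2)) + 17) + 13) + 144)² = ((((-33/2 - 1*4 + 16) + 17) + 13) + 144)² = ((((-33/2 - 4 + 16) + 17) + 13) + 144)² = (((-9/2 + 17) + 13) + 144)² = ((25/2 + 13) + 144)² = (51/2 + 144)² = (339/2)² = 114921/4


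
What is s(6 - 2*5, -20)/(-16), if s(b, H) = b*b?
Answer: -1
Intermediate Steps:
s(b, H) = b²
s(6 - 2*5, -20)/(-16) = (6 - 2*5)²/(-16) = (6 - 10)²*(-1/16) = (-4)²*(-1/16) = 16*(-1/16) = -1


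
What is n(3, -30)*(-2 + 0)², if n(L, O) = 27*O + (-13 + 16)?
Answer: -3228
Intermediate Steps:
n(L, O) = 3 + 27*O (n(L, O) = 27*O + 3 = 3 + 27*O)
n(3, -30)*(-2 + 0)² = (3 + 27*(-30))*(-2 + 0)² = (3 - 810)*(-2)² = -807*4 = -3228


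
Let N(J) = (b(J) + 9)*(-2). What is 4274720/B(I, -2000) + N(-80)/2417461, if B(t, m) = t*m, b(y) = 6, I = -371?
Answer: 129174332824/22421950775 ≈ 5.7611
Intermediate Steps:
B(t, m) = m*t
N(J) = -30 (N(J) = (6 + 9)*(-2) = 15*(-2) = -30)
4274720/B(I, -2000) + N(-80)/2417461 = 4274720/((-2000*(-371))) - 30/2417461 = 4274720/742000 - 30*1/2417461 = 4274720*(1/742000) - 30/2417461 = 53434/9275 - 30/2417461 = 129174332824/22421950775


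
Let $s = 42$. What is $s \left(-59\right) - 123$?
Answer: $-2601$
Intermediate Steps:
$s \left(-59\right) - 123 = 42 \left(-59\right) - 123 = -2478 - 123 = -2601$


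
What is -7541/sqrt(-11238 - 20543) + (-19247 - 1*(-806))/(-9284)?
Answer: 18441/9284 + 7541*I*sqrt(31781)/31781 ≈ 1.9863 + 42.3*I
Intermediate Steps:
-7541/sqrt(-11238 - 20543) + (-19247 - 1*(-806))/(-9284) = -7541*(-I*sqrt(31781)/31781) + (-19247 + 806)*(-1/9284) = -7541*(-I*sqrt(31781)/31781) - 18441*(-1/9284) = -(-7541)*I*sqrt(31781)/31781 + 18441/9284 = 7541*I*sqrt(31781)/31781 + 18441/9284 = 18441/9284 + 7541*I*sqrt(31781)/31781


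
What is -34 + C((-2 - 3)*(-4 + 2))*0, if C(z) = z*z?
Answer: -34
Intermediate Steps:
C(z) = z²
-34 + C((-2 - 3)*(-4 + 2))*0 = -34 + ((-2 - 3)*(-4 + 2))²*0 = -34 + (-5*(-2))²*0 = -34 + 10²*0 = -34 + 100*0 = -34 + 0 = -34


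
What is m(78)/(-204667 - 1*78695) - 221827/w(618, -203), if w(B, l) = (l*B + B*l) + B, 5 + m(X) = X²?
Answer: 5111319122/5910222915 ≈ 0.86483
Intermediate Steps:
m(X) = -5 + X²
w(B, l) = B + 2*B*l (w(B, l) = (B*l + B*l) + B = 2*B*l + B = B + 2*B*l)
m(78)/(-204667 - 1*78695) - 221827/w(618, -203) = (-5 + 78²)/(-204667 - 1*78695) - 221827*1/(618*(1 + 2*(-203))) = (-5 + 6084)/(-204667 - 78695) - 221827*1/(618*(1 - 406)) = 6079/(-283362) - 221827/(618*(-405)) = 6079*(-1/283362) - 221827/(-250290) = -6079/283362 - 221827*(-1/250290) = -6079/283362 + 221827/250290 = 5111319122/5910222915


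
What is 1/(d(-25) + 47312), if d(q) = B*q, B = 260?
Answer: 1/40812 ≈ 2.4503e-5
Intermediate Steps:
d(q) = 260*q
1/(d(-25) + 47312) = 1/(260*(-25) + 47312) = 1/(-6500 + 47312) = 1/40812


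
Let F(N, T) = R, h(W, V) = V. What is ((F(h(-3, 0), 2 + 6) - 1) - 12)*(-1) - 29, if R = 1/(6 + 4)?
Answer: -161/10 ≈ -16.100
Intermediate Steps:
R = ⅒ (R = 1/10 = ⅒ ≈ 0.10000)
F(N, T) = ⅒
((F(h(-3, 0), 2 + 6) - 1) - 12)*(-1) - 29 = ((⅒ - 1) - 12)*(-1) - 29 = (-9/10 - 12)*(-1) - 29 = -129/10*(-1) - 29 = 129/10 - 29 = -161/10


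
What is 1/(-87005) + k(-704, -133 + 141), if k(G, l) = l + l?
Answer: 1392079/87005 ≈ 16.000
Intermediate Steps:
k(G, l) = 2*l
1/(-87005) + k(-704, -133 + 141) = 1/(-87005) + 2*(-133 + 141) = -1/87005 + 2*8 = -1/87005 + 16 = 1392079/87005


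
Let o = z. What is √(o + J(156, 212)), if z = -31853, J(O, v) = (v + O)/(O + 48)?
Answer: I*√82844961/51 ≈ 178.47*I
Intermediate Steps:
J(O, v) = (O + v)/(48 + O)
o = -31853
√(o + J(156, 212)) = √(-31853 + (156 + 212)/(48 + 156)) = √(-31853 + 368/204) = √(-31853 + (1/204)*368) = √(-31853 + 92/51) = √(-1624411/51) = I*√82844961/51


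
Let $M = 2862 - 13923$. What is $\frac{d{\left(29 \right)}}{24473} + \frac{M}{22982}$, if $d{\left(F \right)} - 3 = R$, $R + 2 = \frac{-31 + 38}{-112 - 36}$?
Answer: $- \frac{20029872891}{41620447964} \approx -0.48125$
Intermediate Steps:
$M = -11061$
$R = - \frac{303}{148}$ ($R = -2 + \frac{-31 + 38}{-112 - 36} = -2 + \frac{7}{-148} = -2 + 7 \left(- \frac{1}{148}\right) = -2 - \frac{7}{148} = - \frac{303}{148} \approx -2.0473$)
$d{\left(F \right)} = \frac{141}{148}$ ($d{\left(F \right)} = 3 - \frac{303}{148} = \frac{141}{148}$)
$\frac{d{\left(29 \right)}}{24473} + \frac{M}{22982} = \frac{141}{148 \cdot 24473} - \frac{11061}{22982} = \frac{141}{148} \cdot \frac{1}{24473} - \frac{11061}{22982} = \frac{141}{3622004} - \frac{11061}{22982} = - \frac{20029872891}{41620447964}$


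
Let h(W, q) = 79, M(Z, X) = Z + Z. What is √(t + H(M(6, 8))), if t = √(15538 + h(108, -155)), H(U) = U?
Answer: √(12 + √15617) ≈ 11.703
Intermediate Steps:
M(Z, X) = 2*Z
t = √15617 (t = √(15538 + 79) = √15617 ≈ 124.97)
√(t + H(M(6, 8))) = √(√15617 + 2*6) = √(√15617 + 12) = √(12 + √15617)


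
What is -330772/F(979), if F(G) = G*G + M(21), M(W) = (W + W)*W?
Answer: -330772/959323 ≈ -0.34480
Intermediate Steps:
M(W) = 2*W² (M(W) = (2*W)*W = 2*W²)
F(G) = 882 + G² (F(G) = G*G + 2*21² = G² + 2*441 = G² + 882 = 882 + G²)
-330772/F(979) = -330772/(882 + 979²) = -330772/(882 + 958441) = -330772/959323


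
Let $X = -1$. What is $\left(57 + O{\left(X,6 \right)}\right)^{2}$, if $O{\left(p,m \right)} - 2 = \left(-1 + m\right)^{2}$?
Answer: $7056$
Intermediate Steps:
$O{\left(p,m \right)} = 2 + \left(-1 + m\right)^{2}$
$\left(57 + O{\left(X,6 \right)}\right)^{2} = \left(57 + \left(2 + \left(-1 + 6\right)^{2}\right)\right)^{2} = \left(57 + \left(2 + 5^{2}\right)\right)^{2} = \left(57 + \left(2 + 25\right)\right)^{2} = \left(57 + 27\right)^{2} = 84^{2} = 7056$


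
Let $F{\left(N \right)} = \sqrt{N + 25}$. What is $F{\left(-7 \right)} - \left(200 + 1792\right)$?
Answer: $-1992 + 3 \sqrt{2} \approx -1987.8$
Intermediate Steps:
$F{\left(N \right)} = \sqrt{25 + N}$
$F{\left(-7 \right)} - \left(200 + 1792\right) = \sqrt{25 - 7} - \left(200 + 1792\right) = \sqrt{18} - 1992 = 3 \sqrt{2} - 1992 = -1992 + 3 \sqrt{2}$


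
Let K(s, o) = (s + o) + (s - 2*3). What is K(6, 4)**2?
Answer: 100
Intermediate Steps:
K(s, o) = -6 + o + 2*s (K(s, o) = (o + s) + (s - 6) = (o + s) + (-6 + s) = -6 + o + 2*s)
K(6, 4)**2 = (-6 + 4 + 2*6)**2 = (-6 + 4 + 12)**2 = 10**2 = 100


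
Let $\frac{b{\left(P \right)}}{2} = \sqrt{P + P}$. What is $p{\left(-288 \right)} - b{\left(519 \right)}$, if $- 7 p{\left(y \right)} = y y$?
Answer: $- \frac{82944}{7} - 2 \sqrt{1038} \approx -11914.0$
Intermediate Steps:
$b{\left(P \right)} = 2 \sqrt{2} \sqrt{P}$ ($b{\left(P \right)} = 2 \sqrt{P + P} = 2 \sqrt{2 P} = 2 \sqrt{2} \sqrt{P}$)
$p{\left(y \right)} = - \frac{y^{2}}{7}$ ($p{\left(y \right)} = - \frac{y y}{7} = - \frac{y^{2}}{7}$)
$p{\left(-288 \right)} - b{\left(519 \right)} = - \frac{\left(-288\right)^{2}}{7} - 2 \sqrt{2} \sqrt{519} = \left(- \frac{1}{7}\right) 82944 - 2 \sqrt{1038} = - \frac{82944}{7} - 2 \sqrt{1038}$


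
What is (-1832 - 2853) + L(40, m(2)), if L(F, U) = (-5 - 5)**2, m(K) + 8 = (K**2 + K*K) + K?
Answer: -4585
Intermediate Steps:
m(K) = -8 + K + 2*K**2 (m(K) = -8 + ((K**2 + K*K) + K) = -8 + ((K**2 + K**2) + K) = -8 + (2*K**2 + K) = -8 + (K + 2*K**2) = -8 + K + 2*K**2)
L(F, U) = 100 (L(F, U) = (-10)**2 = 100)
(-1832 - 2853) + L(40, m(2)) = (-1832 - 2853) + 100 = -4685 + 100 = -4585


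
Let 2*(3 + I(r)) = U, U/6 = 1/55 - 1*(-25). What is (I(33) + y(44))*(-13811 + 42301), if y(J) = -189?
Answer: -3331776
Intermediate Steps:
U = 8256/55 (U = 6*(1/55 - 1*(-25)) = 6*(1/55 + 25) = 6*(1376/55) = 8256/55 ≈ 150.11)
I(r) = 3963/55 (I(r) = -3 + (½)*(8256/55) = -3 + 4128/55 = 3963/55)
(I(33) + y(44))*(-13811 + 42301) = (3963/55 - 189)*(-13811 + 42301) = -6432/55*28490 = -3331776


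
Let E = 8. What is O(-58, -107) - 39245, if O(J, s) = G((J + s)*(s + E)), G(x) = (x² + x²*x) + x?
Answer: 4358971204690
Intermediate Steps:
G(x) = x + x² + x³ (G(x) = (x² + x³) + x = x + x² + x³)
O(J, s) = (8 + s)*(J + s)*(1 + (8 + s)²*(J + s)² + (8 + s)*(J + s)) (O(J, s) = ((J + s)*(s + 8))*(1 + (J + s)*(s + 8) + ((J + s)*(s + 8))²) = ((J + s)*(8 + s))*(1 + (J + s)*(8 + s) + ((J + s)*(8 + s))²) = ((8 + s)*(J + s))*(1 + (8 + s)*(J + s) + ((8 + s)*(J + s))²) = ((8 + s)*(J + s))*(1 + (8 + s)*(J + s) + (8 + s)²*(J + s)²) = ((8 + s)*(J + s))*(1 + (8 + s)²*(J + s)² + (8 + s)*(J + s)) = (8 + s)*(J + s)*(1 + (8 + s)²*(J + s)² + (8 + s)*(J + s)))
O(-58, -107) - 39245 = ((-107)² + 8*(-58) + 8*(-107) - 58*(-107))*(1 + (-107)² + ((-107)² + 8*(-58) + 8*(-107) - 58*(-107))² + 8*(-58) + 8*(-107) - 58*(-107)) - 39245 = (11449 - 464 - 856 + 6206)*(1 + 11449 + (11449 - 464 - 856 + 6206)² - 464 - 856 + 6206) - 39245 = 16335*(1 + 11449 + 16335² - 464 - 856 + 6206) - 39245 = 16335*(1 + 11449 + 266832225 - 464 - 856 + 6206) - 39245 = 16335*266848561 - 39245 = 4358971243935 - 39245 = 4358971204690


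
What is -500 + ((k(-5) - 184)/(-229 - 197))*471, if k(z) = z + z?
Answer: -20271/71 ≈ -285.51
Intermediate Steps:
k(z) = 2*z
-500 + ((k(-5) - 184)/(-229 - 197))*471 = -500 + ((2*(-5) - 184)/(-229 - 197))*471 = -500 + ((-10 - 184)/(-426))*471 = -500 - 194*(-1/426)*471 = -500 + (97/213)*471 = -500 + 15229/71 = -20271/71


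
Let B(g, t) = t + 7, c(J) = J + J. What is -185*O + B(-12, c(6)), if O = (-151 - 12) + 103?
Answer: 11119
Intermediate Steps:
c(J) = 2*J
B(g, t) = 7 + t
O = -60 (O = -163 + 103 = -60)
-185*O + B(-12, c(6)) = -185*(-60) + (7 + 2*6) = 11100 + (7 + 12) = 11100 + 19 = 11119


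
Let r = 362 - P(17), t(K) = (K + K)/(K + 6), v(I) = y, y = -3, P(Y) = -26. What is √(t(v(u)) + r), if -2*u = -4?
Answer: √386 ≈ 19.647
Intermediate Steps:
u = 2 (u = -½*(-4) = 2)
v(I) = -3
t(K) = 2*K/(6 + K) (t(K) = (2*K)/(6 + K) = 2*K/(6 + K))
r = 388 (r = 362 - 1*(-26) = 362 + 26 = 388)
√(t(v(u)) + r) = √(2*(-3)/(6 - 3) + 388) = √(2*(-3)/3 + 388) = √(2*(-3)*(⅓) + 388) = √(-2 + 388) = √386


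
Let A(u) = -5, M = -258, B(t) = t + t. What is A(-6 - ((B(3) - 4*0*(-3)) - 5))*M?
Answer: 1290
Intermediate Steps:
B(t) = 2*t
A(-6 - ((B(3) - 4*0*(-3)) - 5))*M = -5*(-258) = 1290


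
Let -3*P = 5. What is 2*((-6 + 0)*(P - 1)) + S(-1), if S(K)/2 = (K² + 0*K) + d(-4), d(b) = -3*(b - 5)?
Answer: 88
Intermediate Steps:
P = -5/3 (P = -⅓*5 = -5/3 ≈ -1.6667)
d(b) = 15 - 3*b (d(b) = -3*(-5 + b) = 15 - 3*b)
S(K) = 54 + 2*K² (S(K) = 2*((K² + 0*K) + (15 - 3*(-4))) = 2*((K² + 0) + (15 + 12)) = 2*(K² + 27) = 2*(27 + K²) = 54 + 2*K²)
2*((-6 + 0)*(P - 1)) + S(-1) = 2*((-6 + 0)*(-5/3 - 1)) + (54 + 2*(-1)²) = 2*(-6*(-8/3)) + (54 + 2*1) = 2*16 + (54 + 2) = 32 + 56 = 88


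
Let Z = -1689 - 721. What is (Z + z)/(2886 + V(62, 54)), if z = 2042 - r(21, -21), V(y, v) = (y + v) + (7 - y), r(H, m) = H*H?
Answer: -809/2947 ≈ -0.27452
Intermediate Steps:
r(H, m) = H²
V(y, v) = 7 + v (V(y, v) = (v + y) + (7 - y) = 7 + v)
z = 1601 (z = 2042 - 1*21² = 2042 - 1*441 = 2042 - 441 = 1601)
Z = -2410
(Z + z)/(2886 + V(62, 54)) = (-2410 + 1601)/(2886 + (7 + 54)) = -809/(2886 + 61) = -809/2947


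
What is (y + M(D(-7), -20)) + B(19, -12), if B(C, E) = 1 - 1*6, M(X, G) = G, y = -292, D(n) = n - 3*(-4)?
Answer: -317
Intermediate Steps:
D(n) = 12 + n (D(n) = n + 12 = 12 + n)
B(C, E) = -5 (B(C, E) = 1 - 6 = -5)
(y + M(D(-7), -20)) + B(19, -12) = (-292 - 20) - 5 = -312 - 5 = -317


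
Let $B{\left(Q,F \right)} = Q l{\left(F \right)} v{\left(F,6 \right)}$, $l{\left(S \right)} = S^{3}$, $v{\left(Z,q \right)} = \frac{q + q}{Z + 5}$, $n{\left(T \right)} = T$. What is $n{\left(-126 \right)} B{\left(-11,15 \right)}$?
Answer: $2806650$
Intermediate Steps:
$v{\left(Z,q \right)} = \frac{2 q}{5 + Z}$
$B{\left(Q,F \right)} = \frac{12 Q F^{3}}{5 + F}$ ($B{\left(Q,F \right)} = Q F^{3} \cdot 2 \cdot 6 \frac{1}{5 + F} = Q F^{3} \frac{12}{5 + F} = \frac{12 Q F^{3}}{5 + F}$)
$n{\left(-126 \right)} B{\left(-11,15 \right)} = - 126 \cdot 12 \left(-11\right) 15^{3} \frac{1}{5 + 15} = - 126 \cdot 12 \left(-11\right) 3375 \cdot \frac{1}{20} = \left(-126\right) \left(-22275\right) = 2806650$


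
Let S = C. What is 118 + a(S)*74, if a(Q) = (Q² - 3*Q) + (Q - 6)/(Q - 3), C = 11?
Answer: 26705/4 ≈ 6676.3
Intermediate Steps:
S = 11
a(Q) = Q² - 3*Q + (-6 + Q)/(-3 + Q) (a(Q) = (Q² - 3*Q) + (-6 + Q)/(-3 + Q) = Q² - 3*Q + (-6 + Q)/(-3 + Q))
118 + a(S)*74 = 118 + ((-6 + 11³ - 6*11² + 10*11)/(-3 + 11))*74 = 118 + ((-6 + 1331 - 6*121 + 110)/8)*74 = 118 + ((-6 + 1331 - 726 + 110)/8)*74 = 118 + ((⅛)*709)*74 = 118 + (709/8)*74 = 118 + 26233/4 = 26705/4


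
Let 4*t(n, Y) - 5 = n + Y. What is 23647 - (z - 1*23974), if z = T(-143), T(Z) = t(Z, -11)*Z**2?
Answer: 3237385/4 ≈ 8.0935e+5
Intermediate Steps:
t(n, Y) = 5/4 + Y/4 + n/4 (t(n, Y) = 5/4 + (n + Y)/4 = 5/4 + (Y + n)/4 = 5/4 + (Y/4 + n/4) = 5/4 + Y/4 + n/4)
T(Z) = Z**2*(-3/2 + Z/4) (T(Z) = (5/4 + (1/4)*(-11) + Z/4)*Z**2 = (5/4 - 11/4 + Z/4)*Z**2 = (-3/2 + Z/4)*Z**2 = Z**2*(-3/2 + Z/4))
z = -3046901/4 (z = (1/4)*(-143)**2*(-6 - 143) = (1/4)*20449*(-149) = -3046901/4 ≈ -7.6173e+5)
23647 - (z - 1*23974) = 23647 - (-3046901/4 - 1*23974) = 23647 - (-3046901/4 - 23974) = 23647 - 1*(-3142797/4) = 23647 + 3142797/4 = 3237385/4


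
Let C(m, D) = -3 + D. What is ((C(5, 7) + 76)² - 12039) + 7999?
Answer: 2360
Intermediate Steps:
((C(5, 7) + 76)² - 12039) + 7999 = (((-3 + 7) + 76)² - 12039) + 7999 = ((4 + 76)² - 12039) + 7999 = (80² - 12039) + 7999 = (6400 - 12039) + 7999 = -5639 + 7999 = 2360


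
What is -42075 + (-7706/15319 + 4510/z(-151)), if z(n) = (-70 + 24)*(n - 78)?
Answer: -3394834697132/80685173 ≈ -42075.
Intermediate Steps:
z(n) = 3588 - 46*n (z(n) = -46*(-78 + n) = 3588 - 46*n)
-42075 + (-7706/15319 + 4510/z(-151)) = -42075 + (-7706/15319 + 4510/(3588 - 46*(-151))) = -42075 + (-7706*1/15319 + 4510/(3588 + 6946)) = -42075 + (-7706/15319 + 4510/10534) = -42075 + (-7706/15319 + 4510*(1/10534)) = -42075 + (-7706/15319 + 2255/5267) = -42075 - 6043157/80685173 = -3394834697132/80685173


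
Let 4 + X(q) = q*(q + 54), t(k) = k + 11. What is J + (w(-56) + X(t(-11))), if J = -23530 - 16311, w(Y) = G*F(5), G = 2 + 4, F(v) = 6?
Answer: -39809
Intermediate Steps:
t(k) = 11 + k
G = 6
X(q) = -4 + q*(54 + q) (X(q) = -4 + q*(q + 54) = -4 + q*(54 + q))
w(Y) = 36 (w(Y) = 6*6 = 36)
J = -39841
J + (w(-56) + X(t(-11))) = -39841 + (36 + (-4 + (11 - 11)**2 + 54*(11 - 11))) = -39841 + (36 + (-4 + 0**2 + 54*0)) = -39841 + (36 + (-4 + 0 + 0)) = -39841 + (36 - 4) = -39841 + 32 = -39809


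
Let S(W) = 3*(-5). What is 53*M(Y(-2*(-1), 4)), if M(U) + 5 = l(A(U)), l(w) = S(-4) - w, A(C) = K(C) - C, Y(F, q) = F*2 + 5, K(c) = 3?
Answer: -742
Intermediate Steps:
Y(F, q) = 5 + 2*F (Y(F, q) = 2*F + 5 = 5 + 2*F)
S(W) = -15
A(C) = 3 - C
l(w) = -15 - w
M(U) = -23 + U (M(U) = -5 + (-15 - (3 - U)) = -5 + (-15 + (-3 + U)) = -5 + (-18 + U) = -23 + U)
53*M(Y(-2*(-1), 4)) = 53*(-23 + (5 + 2*(-2*(-1)))) = 53*(-23 + (5 + 2*2)) = 53*(-23 + (5 + 4)) = 53*(-23 + 9) = 53*(-14) = -742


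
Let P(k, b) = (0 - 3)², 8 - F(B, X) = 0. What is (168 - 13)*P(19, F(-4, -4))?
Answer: 1395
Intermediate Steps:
F(B, X) = 8 (F(B, X) = 8 - 1*0 = 8 + 0 = 8)
P(k, b) = 9 (P(k, b) = (-3)² = 9)
(168 - 13)*P(19, F(-4, -4)) = (168 - 13)*9 = 155*9 = 1395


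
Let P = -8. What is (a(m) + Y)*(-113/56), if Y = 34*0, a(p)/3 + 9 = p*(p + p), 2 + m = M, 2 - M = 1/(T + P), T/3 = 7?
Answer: 73563/1352 ≈ 54.411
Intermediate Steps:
T = 21 (T = 3*7 = 21)
M = 25/13 (M = 2 - 1/(21 - 8) = 2 - 1/13 = 25/13 ≈ 1.9231)
m = -1/13 (m = -2 + 25/13 = -1/13 ≈ -0.076923)
a(p) = -27 + 6*p**2 (a(p) = -27 + 3*(p*(p + p)) = -27 + 3*(p*(2*p)) = -27 + 3*(2*p**2) = -27 + 6*p**2)
Y = 0
(a(m) + Y)*(-113/56) = ((-27 + 6*(-1/13)**2) + 0)*(-113/56) = ((-27 + 6*(1/169)) + 0)*(-113*1/56) = ((-27 + 6/169) + 0)*(-113/56) = (-4557/169 + 0)*(-113/56) = -4557/169*(-113/56) = 73563/1352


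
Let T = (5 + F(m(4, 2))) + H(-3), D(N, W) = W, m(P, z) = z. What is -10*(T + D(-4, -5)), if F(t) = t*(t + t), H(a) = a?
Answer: -50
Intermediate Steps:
F(t) = 2*t**2 (F(t) = t*(2*t) = 2*t**2)
T = 10 (T = (5 + 2*2**2) - 3 = (5 + 2*4) - 3 = (5 + 8) - 3 = 13 - 3 = 10)
-10*(T + D(-4, -5)) = -10*(10 - 5) = -10*5 = -50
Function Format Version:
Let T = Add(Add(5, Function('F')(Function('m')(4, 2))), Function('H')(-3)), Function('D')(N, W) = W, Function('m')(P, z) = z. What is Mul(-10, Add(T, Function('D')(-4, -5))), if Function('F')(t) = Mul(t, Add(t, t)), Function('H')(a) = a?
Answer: -50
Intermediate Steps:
Function('F')(t) = Mul(2, Pow(t, 2)) (Function('F')(t) = Mul(t, Mul(2, t)) = Mul(2, Pow(t, 2)))
T = 10 (T = Add(Add(5, Mul(2, Pow(2, 2))), -3) = Add(Add(5, Mul(2, 4)), -3) = Add(Add(5, 8), -3) = Add(13, -3) = 10)
Mul(-10, Add(T, Function('D')(-4, -5))) = Mul(-10, Add(10, -5)) = Mul(-10, 5) = -50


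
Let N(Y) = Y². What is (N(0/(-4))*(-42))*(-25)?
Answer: 0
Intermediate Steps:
(N(0/(-4))*(-42))*(-25) = ((0/(-4))²*(-42))*(-25) = ((0*(-¼))²*(-42))*(-25) = (0²*(-42))*(-25) = (0*(-42))*(-25) = 0*(-25) = 0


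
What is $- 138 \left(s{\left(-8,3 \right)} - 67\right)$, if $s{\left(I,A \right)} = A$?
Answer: $8832$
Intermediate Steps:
$- 138 \left(s{\left(-8,3 \right)} - 67\right) = - 138 \left(3 - 67\right) = \left(-138\right) \left(-64\right) = 8832$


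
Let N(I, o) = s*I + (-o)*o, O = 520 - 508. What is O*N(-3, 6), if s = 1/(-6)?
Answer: -426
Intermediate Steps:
O = 12
s = -⅙ ≈ -0.16667
N(I, o) = -o² - I/6 (N(I, o) = -I/6 + (-o)*o = -I/6 - o² = -o² - I/6)
O*N(-3, 6) = 12*(-1*6² - ⅙*(-3)) = 12*(-1*36 + ½) = 12*(-36 + ½) = 12*(-71/2) = -426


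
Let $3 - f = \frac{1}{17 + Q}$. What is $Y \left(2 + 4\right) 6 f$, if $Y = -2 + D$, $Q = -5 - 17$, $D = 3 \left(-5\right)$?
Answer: $- \frac{9792}{5} \approx -1958.4$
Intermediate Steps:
$D = -15$
$Q = -22$ ($Q = -5 - 17 = -22$)
$f = \frac{16}{5}$ ($f = 3 - \frac{1}{17 - 22} = 3 - \frac{1}{-5} = 3 - - \frac{1}{5} = 3 + \frac{1}{5} = \frac{16}{5} \approx 3.2$)
$Y = -17$ ($Y = -2 - 15 = -17$)
$Y \left(2 + 4\right) 6 f = - 17 \left(2 + 4\right) 6 \cdot \frac{16}{5} = - 17 \cdot 6 \cdot 6 \cdot \frac{16}{5} = \left(-17\right) 36 \cdot \frac{16}{5} = \left(-612\right) \frac{16}{5} = - \frac{9792}{5}$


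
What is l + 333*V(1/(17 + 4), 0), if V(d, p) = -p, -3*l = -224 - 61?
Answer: 95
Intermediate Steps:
l = 95 (l = -(-224 - 61)/3 = -⅓*(-285) = 95)
l + 333*V(1/(17 + 4), 0) = 95 + 333*(-1*0) = 95 + 333*0 = 95 + 0 = 95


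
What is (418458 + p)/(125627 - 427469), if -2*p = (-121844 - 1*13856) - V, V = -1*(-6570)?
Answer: -489593/301842 ≈ -1.6220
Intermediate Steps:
V = 6570
p = 71135 (p = -((-121844 - 1*13856) - 1*6570)/2 = -((-121844 - 13856) - 6570)/2 = -(-135700 - 6570)/2 = -½*(-142270) = 71135)
(418458 + p)/(125627 - 427469) = (418458 + 71135)/(125627 - 427469) = 489593/(-301842) = 489593*(-1/301842) = -489593/301842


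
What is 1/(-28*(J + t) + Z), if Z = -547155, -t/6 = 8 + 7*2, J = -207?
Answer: -1/537663 ≈ -1.8599e-6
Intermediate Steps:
t = -132 (t = -6*(8 + 7*2) = -6*(8 + 14) = -6*22 = -132)
1/(-28*(J + t) + Z) = 1/(-28*(-207 - 132) - 547155) = 1/(-28*(-339) - 547155) = 1/(9492 - 547155) = 1/(-537663) = -1/537663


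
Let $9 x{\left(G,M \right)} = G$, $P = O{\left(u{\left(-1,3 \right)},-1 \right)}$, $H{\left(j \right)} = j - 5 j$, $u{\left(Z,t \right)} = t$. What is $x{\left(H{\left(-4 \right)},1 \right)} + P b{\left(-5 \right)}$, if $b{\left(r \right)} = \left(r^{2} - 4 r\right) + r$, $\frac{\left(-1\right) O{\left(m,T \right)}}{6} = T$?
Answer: $\frac{2176}{9} \approx 241.78$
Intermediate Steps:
$O{\left(m,T \right)} = - 6 T$
$b{\left(r \right)} = r^{2} - 3 r$
$H{\left(j \right)} = - 4 j$
$P = 6$ ($P = \left(-6\right) \left(-1\right) = 6$)
$x{\left(G,M \right)} = \frac{G}{9}$
$x{\left(H{\left(-4 \right)},1 \right)} + P b{\left(-5 \right)} = \frac{\left(-4\right) \left(-4\right)}{9} + 6 \left(- 5 \left(-3 - 5\right)\right) = \frac{1}{9} \cdot 16 + 6 \left(\left(-5\right) \left(-8\right)\right) = \frac{16}{9} + 6 \cdot 40 = \frac{16}{9} + 240 = \frac{2176}{9}$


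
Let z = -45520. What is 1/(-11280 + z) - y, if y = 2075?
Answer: -117860001/56800 ≈ -2075.0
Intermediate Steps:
1/(-11280 + z) - y = 1/(-11280 - 45520) - 1*2075 = 1/(-56800) - 2075 = -1/56800 - 2075 = -117860001/56800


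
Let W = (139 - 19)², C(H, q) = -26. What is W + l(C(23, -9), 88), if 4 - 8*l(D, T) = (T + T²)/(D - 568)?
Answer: 388858/27 ≈ 14402.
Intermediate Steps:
l(D, T) = ½ - (T + T²)/(8*(-568 + D)) (l(D, T) = ½ - (T + T²)/(8*(D - 568)) = ½ - (T + T²)/(8*(-568 + D)))
W = 14400 (W = 120² = 14400)
W + l(C(23, -9), 88) = 14400 + (-2272 - 1*88 - 1*88² + 4*(-26))/(8*(-568 - 26)) = 14400 + (⅛)*(-2272 - 88 - 1*7744 - 104)/(-594) = 14400 + (⅛)*(-1/594)*(-2272 - 88 - 7744 - 104) = 14400 + (⅛)*(-1/594)*(-10208) = 14400 + 58/27 = 388858/27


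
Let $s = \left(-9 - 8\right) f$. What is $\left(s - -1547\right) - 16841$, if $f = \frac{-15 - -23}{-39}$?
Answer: $- \frac{596330}{39} \approx -15291.0$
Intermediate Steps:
$f = - \frac{8}{39}$ ($f = \left(-15 + 23\right) \left(- \frac{1}{39}\right) = 8 \left(- \frac{1}{39}\right) = - \frac{8}{39} \approx -0.20513$)
$s = \frac{136}{39}$ ($s = \left(-9 - 8\right) \left(- \frac{8}{39}\right) = \left(-17\right) \left(- \frac{8}{39}\right) = \frac{136}{39} \approx 3.4872$)
$\left(s - -1547\right) - 16841 = \left(\frac{136}{39} - -1547\right) - 16841 = \left(\frac{136}{39} + 1547\right) - 16841 = \frac{60469}{39} - 16841 = - \frac{596330}{39}$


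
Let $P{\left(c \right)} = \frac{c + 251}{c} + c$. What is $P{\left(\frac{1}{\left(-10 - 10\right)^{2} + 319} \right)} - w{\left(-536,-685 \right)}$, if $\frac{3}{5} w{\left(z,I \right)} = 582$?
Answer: $\frac{129060501}{719} \approx 1.795 \cdot 10^{5}$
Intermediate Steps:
$w{\left(z,I \right)} = 970$ ($w{\left(z,I \right)} = \frac{5}{3} \cdot 582 = 970$)
$P{\left(c \right)} = c + \frac{251 + c}{c}$ ($P{\left(c \right)} = \frac{251 + c}{c} + c = c + \frac{251 + c}{c}$)
$P{\left(\frac{1}{\left(-10 - 10\right)^{2} + 319} \right)} - w{\left(-536,-685 \right)} = \left(1 + \frac{1}{\left(-10 - 10\right)^{2} + 319} + \frac{251}{\frac{1}{\left(-10 - 10\right)^{2} + 319}}\right) - 970 = \left(1 + \frac{1}{\left(-20\right)^{2} + 319} + \frac{251}{\frac{1}{\left(-20\right)^{2} + 319}}\right) - 970 = \left(1 + \frac{1}{400 + 319} + \frac{251}{\frac{1}{400 + 319}}\right) - 970 = \left(1 + \frac{1}{719} + \frac{251}{\frac{1}{719}}\right) - 970 = \left(1 + \frac{1}{719} + 251 \frac{1}{\frac{1}{719}}\right) - 970 = \left(1 + \frac{1}{719} + 251 \cdot 719\right) - 970 = \left(1 + \frac{1}{719} + 180469\right) - 970 = \frac{129757931}{719} - 970 = \frac{129060501}{719}$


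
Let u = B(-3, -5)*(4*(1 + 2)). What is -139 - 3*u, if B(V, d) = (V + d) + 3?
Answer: 41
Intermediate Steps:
B(V, d) = 3 + V + d
u = -60 (u = (3 - 3 - 5)*(4*(1 + 2)) = -20*3 = -5*12 = -60)
-139 - 3*u = -139 - 3*(-60) = -139 + 180 = 41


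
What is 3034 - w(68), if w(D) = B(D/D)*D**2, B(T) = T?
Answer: -1590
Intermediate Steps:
w(D) = D**2 (w(D) = (D/D)*D**2 = 1*D**2 = D**2)
3034 - w(68) = 3034 - 1*68**2 = 3034 - 1*4624 = 3034 - 4624 = -1590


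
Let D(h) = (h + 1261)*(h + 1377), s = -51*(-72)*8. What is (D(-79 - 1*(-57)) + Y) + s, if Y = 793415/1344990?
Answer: 459508191241/268998 ≈ 1.7082e+6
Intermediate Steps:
Y = 158683/268998 (Y = 793415*(1/1344990) = 158683/268998 ≈ 0.58990)
s = 29376 (s = 3672*8 = 29376)
D(h) = (1261 + h)*(1377 + h)
(D(-79 - 1*(-57)) + Y) + s = ((1736397 + (-79 - 1*(-57))**2 + 2638*(-79 - 1*(-57))) + 158683/268998) + 29376 = ((1736397 + (-79 + 57)**2 + 2638*(-79 + 57)) + 158683/268998) + 29376 = ((1736397 + (-22)**2 + 2638*(-22)) + 158683/268998) + 29376 = ((1736397 + 484 - 58036) + 158683/268998) + 29376 = (1678845 + 158683/268998) + 29376 = 451606105993/268998 + 29376 = 459508191241/268998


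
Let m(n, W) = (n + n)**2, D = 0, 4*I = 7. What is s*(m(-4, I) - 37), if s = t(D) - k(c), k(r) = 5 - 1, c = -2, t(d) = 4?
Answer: 0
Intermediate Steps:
I = 7/4 (I = (1/4)*7 = 7/4 ≈ 1.7500)
k(r) = 4
s = 0 (s = 4 - 1*4 = 4 - 4 = 0)
m(n, W) = 4*n**2 (m(n, W) = (2*n)**2 = 4*n**2)
s*(m(-4, I) - 37) = 0*(4*(-4)**2 - 37) = 0*(4*16 - 37) = 0*(64 - 37) = 0*27 = 0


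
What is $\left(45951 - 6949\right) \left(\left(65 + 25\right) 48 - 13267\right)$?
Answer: $-348950894$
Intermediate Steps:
$\left(45951 - 6949\right) \left(\left(65 + 25\right) 48 - 13267\right) = 39002 \left(90 \cdot 48 - 13267\right) = 39002 \left(4320 - 13267\right) = 39002 \left(-8947\right) = -348950894$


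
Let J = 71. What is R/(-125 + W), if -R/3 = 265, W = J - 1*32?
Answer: 795/86 ≈ 9.2442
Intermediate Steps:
W = 39 (W = 71 - 1*32 = 71 - 32 = 39)
R = -795 (R = -3*265 = -795)
R/(-125 + W) = -795/(-125 + 39) = -795/(-86) = -1/86*(-795) = 795/86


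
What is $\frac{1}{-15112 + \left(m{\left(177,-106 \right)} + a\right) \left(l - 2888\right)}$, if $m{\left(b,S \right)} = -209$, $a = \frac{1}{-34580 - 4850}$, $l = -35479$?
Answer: $\frac{39430}{315581631497} \approx 1.2494 \cdot 10^{-7}$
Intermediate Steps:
$a = - \frac{1}{39430}$ ($a = \frac{1}{-39430} = - \frac{1}{39430} \approx -2.5361 \cdot 10^{-5}$)
$\frac{1}{-15112 + \left(m{\left(177,-106 \right)} + a\right) \left(l - 2888\right)} = \frac{1}{-15112 + \left(-209 - \frac{1}{39430}\right) \left(-35479 - 2888\right)} = \frac{1}{-15112 - - \frac{316177497657}{39430}} = \frac{1}{-15112 + \frac{316177497657}{39430}} = \frac{1}{\frac{315581631497}{39430}} = \frac{39430}{315581631497}$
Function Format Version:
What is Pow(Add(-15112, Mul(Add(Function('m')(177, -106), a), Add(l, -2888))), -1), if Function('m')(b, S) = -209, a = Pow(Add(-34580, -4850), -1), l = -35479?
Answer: Rational(39430, 315581631497) ≈ 1.2494e-7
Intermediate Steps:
a = Rational(-1, 39430) (a = Pow(-39430, -1) = Rational(-1, 39430) ≈ -2.5361e-5)
Pow(Add(-15112, Mul(Add(Function('m')(177, -106), a), Add(l, -2888))), -1) = Pow(Add(-15112, Mul(Add(-209, Rational(-1, 39430)), Add(-35479, -2888))), -1) = Pow(Add(-15112, Mul(Rational(-8240871, 39430), -38367)), -1) = Pow(Add(-15112, Rational(316177497657, 39430)), -1) = Pow(Rational(315581631497, 39430), -1) = Rational(39430, 315581631497)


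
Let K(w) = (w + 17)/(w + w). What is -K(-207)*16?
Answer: -1520/207 ≈ -7.3430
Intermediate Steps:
K(w) = (17 + w)/(2*w) (K(w) = (17 + w)/((2*w)) = (17 + w)*(1/(2*w)) = (17 + w)/(2*w))
-K(-207)*16 = -(1/2)*(17 - 207)/(-207)*16 = -(1/2)*(-1/207)*(-190)*16 = -95*16/207 = -1*1520/207 = -1520/207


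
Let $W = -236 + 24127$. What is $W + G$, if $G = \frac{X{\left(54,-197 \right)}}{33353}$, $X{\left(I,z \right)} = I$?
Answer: $\frac{796836577}{33353} \approx 23891.0$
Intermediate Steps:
$W = 23891$
$G = \frac{54}{33353} \approx 0.001619$
$W + G = 23891 + \frac{54}{33353} = \frac{796836577}{33353}$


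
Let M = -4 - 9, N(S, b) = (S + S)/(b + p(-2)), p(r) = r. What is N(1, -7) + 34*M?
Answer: -3980/9 ≈ -442.22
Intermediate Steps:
N(S, b) = 2*S/(-2 + b) (N(S, b) = (S + S)/(b - 2) = (2*S)/(-2 + b) = 2*S/(-2 + b))
M = -13
N(1, -7) + 34*M = 2*1/(-2 - 7) + 34*(-13) = 2*1/(-9) - 442 = 2*1*(-⅑) - 442 = -2/9 - 442 = -3980/9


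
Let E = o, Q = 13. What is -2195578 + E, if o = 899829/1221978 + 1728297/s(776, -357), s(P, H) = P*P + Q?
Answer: -538546375787813843/245287236614 ≈ -2.1956e+6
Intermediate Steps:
s(P, H) = 13 + P² (s(P, H) = P*P + 13 = P² + 13 = 13 + P²)
o = 884602679049/245287236614 (o = 899829/1221978 + 1728297/(13 + 776²) = 899829*(1/1221978) + 1728297/(13 + 602176) = 299943/407326 + 1728297/602189 = 884602679049/245287236614 ≈ 3.6064)
E = 884602679049/245287236614 ≈ 3.6064
-2195578 + E = -2195578 + 884602679049/245287236614 = -538546375787813843/245287236614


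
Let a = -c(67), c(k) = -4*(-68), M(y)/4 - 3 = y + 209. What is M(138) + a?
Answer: 1128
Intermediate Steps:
M(y) = 848 + 4*y (M(y) = 12 + 4*(y + 209) = 12 + 4*(209 + y) = 12 + (836 + 4*y) = 848 + 4*y)
c(k) = 272
a = -272 (a = -1*272 = -272)
M(138) + a = (848 + 4*138) - 272 = (848 + 552) - 272 = 1400 - 272 = 1128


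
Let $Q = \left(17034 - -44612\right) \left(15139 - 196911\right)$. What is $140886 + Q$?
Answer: $-11205375826$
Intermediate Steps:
$Q = -11205516712$ ($Q = \left(17034 + \left(-77872 + 122484\right)\right) \left(-181772\right) = \left(17034 + 44612\right) \left(-181772\right) = 61646 \left(-181772\right) = -11205516712$)
$140886 + Q = 140886 - 11205516712 = -11205375826$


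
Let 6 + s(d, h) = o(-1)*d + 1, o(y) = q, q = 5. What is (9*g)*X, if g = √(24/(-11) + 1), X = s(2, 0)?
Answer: 45*I*√143/11 ≈ 48.92*I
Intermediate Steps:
o(y) = 5
s(d, h) = -5 + 5*d (s(d, h) = -6 + (5*d + 1) = -6 + (1 + 5*d) = -5 + 5*d)
X = 5 (X = -5 + 5*2 = -5 + 10 = 5)
g = I*√143/11 (g = √(24*(-1/11) + 1) = √(-24/11 + 1) = √(-13/11) = I*√143/11 ≈ 1.0871*I)
(9*g)*X = (9*(I*√143/11))*5 = (9*I*√143/11)*5 = 45*I*√143/11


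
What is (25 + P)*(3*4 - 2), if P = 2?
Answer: 270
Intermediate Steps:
(25 + P)*(3*4 - 2) = (25 + 2)*(3*4 - 2) = 27*(12 - 2) = 27*10 = 270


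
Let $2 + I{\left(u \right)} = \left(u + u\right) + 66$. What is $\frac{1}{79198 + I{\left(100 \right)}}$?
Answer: $\frac{1}{79462} \approx 1.2585 \cdot 10^{-5}$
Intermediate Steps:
$I{\left(u \right)} = 64 + 2 u$ ($I{\left(u \right)} = -2 + \left(\left(u + u\right) + 66\right) = -2 + \left(2 u + 66\right) = -2 + \left(66 + 2 u\right) = 64 + 2 u$)
$\frac{1}{79198 + I{\left(100 \right)}} = \frac{1}{79198 + \left(64 + 2 \cdot 100\right)} = \frac{1}{79198 + \left(64 + 200\right)} = \frac{1}{79198 + 264} = \frac{1}{79462}$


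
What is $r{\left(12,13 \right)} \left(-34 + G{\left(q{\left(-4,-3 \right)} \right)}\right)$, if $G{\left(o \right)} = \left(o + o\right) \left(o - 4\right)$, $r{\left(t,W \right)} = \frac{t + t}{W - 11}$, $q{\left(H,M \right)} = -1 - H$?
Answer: $-480$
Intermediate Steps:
$r{\left(t,W \right)} = \frac{2 t}{-11 + W}$
$G{\left(o \right)} = 2 o \left(-4 + o\right)$
$r{\left(12,13 \right)} \left(-34 + G{\left(q{\left(-4,-3 \right)} \right)}\right) = 2 \cdot 12 \frac{1}{-11 + 13} \left(-34 + 2 \left(-1 - -4\right) \left(-4 - -3\right)\right) = 2 \cdot 12 \cdot \frac{1}{2} \left(-34 + 2 \left(-1 + 4\right) \left(-4 + \left(-1 + 4\right)\right)\right) = 2 \cdot 12 \cdot \frac{1}{2} \left(-34 + 2 \cdot 3 \left(-4 + 3\right)\right) = 12 \left(-34 + 2 \cdot 3 \left(-1\right)\right) = 12 \left(-34 - 6\right) = 12 \left(-40\right) = -480$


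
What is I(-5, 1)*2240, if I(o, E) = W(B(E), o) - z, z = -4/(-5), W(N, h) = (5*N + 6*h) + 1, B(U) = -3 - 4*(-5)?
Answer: 123648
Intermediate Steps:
B(U) = 17 (B(U) = -3 + 20 = 17)
W(N, h) = 1 + 5*N + 6*h
z = ⅘ (z = -4*(-⅕) = ⅘ ≈ 0.80000)
I(o, E) = 426/5 + 6*o (I(o, E) = (1 + 5*17 + 6*o) - 1*⅘ = (1 + 85 + 6*o) - ⅘ = (86 + 6*o) - ⅘ = 426/5 + 6*o)
I(-5, 1)*2240 = (426/5 + 6*(-5))*2240 = (426/5 - 30)*2240 = (276/5)*2240 = 123648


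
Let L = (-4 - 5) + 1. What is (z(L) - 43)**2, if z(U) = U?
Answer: 2601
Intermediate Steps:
L = -8 (L = -9 + 1 = -8)
(z(L) - 43)**2 = (-8 - 43)**2 = (-51)**2 = 2601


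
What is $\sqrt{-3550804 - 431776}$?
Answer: $2 i \sqrt{995645} \approx 1995.6 i$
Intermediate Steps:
$\sqrt{-3550804 - 431776} = \sqrt{-3982580} = 2 i \sqrt{995645}$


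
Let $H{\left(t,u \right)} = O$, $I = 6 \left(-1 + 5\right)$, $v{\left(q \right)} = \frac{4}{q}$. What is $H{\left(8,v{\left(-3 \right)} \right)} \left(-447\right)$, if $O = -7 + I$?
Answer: $-7599$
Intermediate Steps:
$I = 24$ ($I = 6 \cdot 4 = 24$)
$O = 17$ ($O = -7 + 24 = 17$)
$H{\left(t,u \right)} = 17$
$H{\left(8,v{\left(-3 \right)} \right)} \left(-447\right) = 17 \left(-447\right) = -7599$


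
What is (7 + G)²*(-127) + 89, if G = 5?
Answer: -18199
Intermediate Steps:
(7 + G)²*(-127) + 89 = (7 + 5)²*(-127) + 89 = 12²*(-127) + 89 = 144*(-127) + 89 = -18288 + 89 = -18199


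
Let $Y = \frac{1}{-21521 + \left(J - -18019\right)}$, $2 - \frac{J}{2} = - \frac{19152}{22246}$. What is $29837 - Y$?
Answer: $\frac{165762021071}{5555586} \approx 29837.0$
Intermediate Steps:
$J = \frac{9092}{1589}$ ($J = 4 - 2 \left(- \frac{19152}{22246}\right) = 4 - 2 \left(\left(-19152\right) \frac{1}{22246}\right) = 4 - - \frac{2736}{1589} = 4 + \frac{2736}{1589} = \frac{9092}{1589} \approx 5.7218$)
$Y = - \frac{1589}{5555586}$ ($Y = \frac{1}{-21521 + \left(\frac{9092}{1589} - -18019\right)} = \frac{1}{-21521 + \left(\frac{9092}{1589} + 18019\right)} = \frac{1}{-21521 + \frac{28641283}{1589}} = \frac{1}{- \frac{5555586}{1589}} = - \frac{1589}{5555586} \approx -0.00028602$)
$29837 - Y = 29837 - - \frac{1589}{5555586} = 29837 + \frac{1589}{5555586} = \frac{165762021071}{5555586}$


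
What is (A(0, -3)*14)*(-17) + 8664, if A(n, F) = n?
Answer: 8664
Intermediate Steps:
(A(0, -3)*14)*(-17) + 8664 = (0*14)*(-17) + 8664 = 0*(-17) + 8664 = 0 + 8664 = 8664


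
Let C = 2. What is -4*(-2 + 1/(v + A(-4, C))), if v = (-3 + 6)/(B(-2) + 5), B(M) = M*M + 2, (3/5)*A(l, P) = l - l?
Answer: -20/3 ≈ -6.6667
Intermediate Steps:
A(l, P) = 0 (A(l, P) = 5*(l - l)/3 = (5/3)*0 = 0)
B(M) = 2 + M**2 (B(M) = M**2 + 2 = 2 + M**2)
v = 3/11 (v = (-3 + 6)/((2 + (-2)**2) + 5) = 3/((2 + 4) + 5) = 3/(6 + 5) = 3/11 ≈ 0.27273)
-4*(-2 + 1/(v + A(-4, C))) = -4*(-2 + 1/(3/11 + 0)) = -4*(-2 + 1/(3/11)) = -4*(-2 + 11/3) = -4*5/3 = -20/3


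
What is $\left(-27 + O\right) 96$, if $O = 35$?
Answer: $768$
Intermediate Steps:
$\left(-27 + O\right) 96 = \left(-27 + 35\right) 96 = 8 \cdot 96 = 768$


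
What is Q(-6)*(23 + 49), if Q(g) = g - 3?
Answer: -648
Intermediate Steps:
Q(g) = -3 + g
Q(-6)*(23 + 49) = (-3 - 6)*(23 + 49) = -9*72 = -648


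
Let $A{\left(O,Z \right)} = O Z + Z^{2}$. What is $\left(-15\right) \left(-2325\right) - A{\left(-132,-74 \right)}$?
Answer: $19631$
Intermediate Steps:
$A{\left(O,Z \right)} = Z^{2} + O Z$
$\left(-15\right) \left(-2325\right) - A{\left(-132,-74 \right)} = \left(-15\right) \left(-2325\right) - - 74 \left(-132 - 74\right) = 34875 - \left(-74\right) \left(-206\right) = 34875 - 15244 = 19631$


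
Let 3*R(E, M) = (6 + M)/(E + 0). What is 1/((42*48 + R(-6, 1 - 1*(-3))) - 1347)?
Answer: 9/6016 ≈ 0.0014960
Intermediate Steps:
R(E, M) = (6 + M)/(3*E) (R(E, M) = ((6 + M)/(E + 0))/3 = ((6 + M)/E)/3 = (6 + M)/(3*E))
1/((42*48 + R(-6, 1 - 1*(-3))) - 1347) = 1/((42*48 + (⅓)*(6 + (1 - 1*(-3)))/(-6)) - 1347) = 1/((2016 + (⅓)*(-⅙)*(6 + (1 + 3))) - 1347) = 1/((2016 + (⅓)*(-⅙)*(6 + 4)) - 1347) = 1/((2016 + (⅓)*(-⅙)*10) - 1347) = 1/((2016 - 5/9) - 1347) = 1/(18139/9 - 1347) = 1/(6016/9) = 9/6016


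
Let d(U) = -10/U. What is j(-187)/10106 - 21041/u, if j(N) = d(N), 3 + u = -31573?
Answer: 19882030231/29836509736 ≈ 0.66637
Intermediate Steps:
u = -31576 (u = -3 - 31573 = -31576)
j(N) = -10/N
j(-187)/10106 - 21041/u = -10/(-187)/10106 - 21041/(-31576) = -10*(-1/187)*(1/10106) - 21041*(-1/31576) = (10/187)*(1/10106) + 21041/31576 = 5/944911 + 21041/31576 = 19882030231/29836509736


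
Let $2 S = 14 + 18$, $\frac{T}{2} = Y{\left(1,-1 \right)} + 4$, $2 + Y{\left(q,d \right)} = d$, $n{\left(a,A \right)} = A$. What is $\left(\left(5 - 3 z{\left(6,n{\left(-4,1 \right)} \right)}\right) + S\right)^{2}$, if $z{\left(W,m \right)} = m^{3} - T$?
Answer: $576$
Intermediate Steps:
$Y{\left(q,d \right)} = -2 + d$
$T = 2$ ($T = 2 \left(\left(-2 - 1\right) + 4\right) = 2 \left(-3 + 4\right) = 2 \cdot 1 = 2$)
$z{\left(W,m \right)} = -2 + m^{3}$ ($z{\left(W,m \right)} = m^{3} - 2 = -2 + m^{3}$)
$S = 16$ ($S = \frac{14 + 18}{2} = \frac{1}{2} \cdot 32 = 16$)
$\left(\left(5 - 3 z{\left(6,n{\left(-4,1 \right)} \right)}\right) + S\right)^{2} = \left(\left(5 - 3 \left(-2 + 1^{3}\right)\right) + 16\right)^{2} = \left(\left(5 - 3 \left(-2 + 1\right)\right) + 16\right)^{2} = \left(\left(5 - -3\right) + 16\right)^{2} = \left(\left(5 + 3\right) + 16\right)^{2} = \left(8 + 16\right)^{2} = 24^{2} = 576$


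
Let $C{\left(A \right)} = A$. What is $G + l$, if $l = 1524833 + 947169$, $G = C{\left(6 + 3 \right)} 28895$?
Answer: $2732057$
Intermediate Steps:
$G = 260055$ ($G = \left(6 + 3\right) 28895 = 9 \cdot 28895 = 260055$)
$l = 2472002$
$G + l = 260055 + 2472002 = 2732057$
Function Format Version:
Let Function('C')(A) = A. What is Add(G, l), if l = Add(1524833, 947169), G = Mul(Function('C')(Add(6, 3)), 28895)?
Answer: 2732057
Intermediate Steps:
G = 260055 (G = Mul(Add(6, 3), 28895) = Mul(9, 28895) = 260055)
l = 2472002
Add(G, l) = Add(260055, 2472002) = 2732057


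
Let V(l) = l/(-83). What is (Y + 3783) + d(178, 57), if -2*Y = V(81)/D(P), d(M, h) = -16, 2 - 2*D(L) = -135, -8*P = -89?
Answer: 42834638/11371 ≈ 3767.0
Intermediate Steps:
P = 89/8 (P = -⅛*(-89) = 89/8 ≈ 11.125)
D(L) = 137/2 (D(L) = 1 - ½*(-135) = 1 + 135/2 = 137/2)
V(l) = -l/83 (V(l) = l*(-1/83) = -l/83)
Y = 81/11371 (Y = -(-1/83*81)/(2*137/2) = -(-81)*2/(166*137) = -½*(-162/11371) = 81/11371 ≈ 0.0071234)
(Y + 3783) + d(178, 57) = (81/11371 + 3783) - 16 = 43016574/11371 - 16 = 42834638/11371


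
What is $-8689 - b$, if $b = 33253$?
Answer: $-41942$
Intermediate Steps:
$-8689 - b = -8689 - 33253 = -41942$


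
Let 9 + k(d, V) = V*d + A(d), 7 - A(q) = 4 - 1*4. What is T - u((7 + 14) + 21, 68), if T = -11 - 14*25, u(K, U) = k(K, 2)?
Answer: -443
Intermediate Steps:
A(q) = 7 (A(q) = 7 - (4 - 1*4) = 7 - (4 - 4) = 7 - 1*0 = 7 + 0 = 7)
k(d, V) = -2 + V*d (k(d, V) = -9 + (V*d + 7) = -9 + (7 + V*d) = -2 + V*d)
u(K, U) = -2 + 2*K
T = -361 (T = -11 - 350 = -361)
T - u((7 + 14) + 21, 68) = -361 - (-2 + 2*((7 + 14) + 21)) = -361 - (-2 + 2*(21 + 21)) = -361 - (-2 + 2*42) = -361 - (-2 + 84) = -361 - 1*82 = -361 - 82 = -443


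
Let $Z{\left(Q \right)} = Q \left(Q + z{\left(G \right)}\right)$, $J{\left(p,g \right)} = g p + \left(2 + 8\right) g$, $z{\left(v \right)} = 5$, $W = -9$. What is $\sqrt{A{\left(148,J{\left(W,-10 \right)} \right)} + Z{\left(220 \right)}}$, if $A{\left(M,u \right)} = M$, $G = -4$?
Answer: $4 \sqrt{3103} \approx 222.82$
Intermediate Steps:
$J{\left(p,g \right)} = 10 g + g p$ ($J{\left(p,g \right)} = g p + 10 g = 10 g + g p$)
$Z{\left(Q \right)} = Q \left(5 + Q\right)$ ($Z{\left(Q \right)} = Q \left(Q + 5\right) = Q \left(5 + Q\right)$)
$\sqrt{A{\left(148,J{\left(W,-10 \right)} \right)} + Z{\left(220 \right)}} = \sqrt{148 + 220 \left(5 + 220\right)} = \sqrt{148 + 220 \cdot 225} = \sqrt{148 + 49500} = \sqrt{49648} = 4 \sqrt{3103}$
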